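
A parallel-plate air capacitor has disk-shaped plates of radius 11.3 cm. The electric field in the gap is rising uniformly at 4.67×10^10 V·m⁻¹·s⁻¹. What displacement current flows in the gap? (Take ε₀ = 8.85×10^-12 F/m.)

0.0166 A

With a uniform field, Φ_E = EA, so I_d = ε₀ A dE/dt = 0.0166 A.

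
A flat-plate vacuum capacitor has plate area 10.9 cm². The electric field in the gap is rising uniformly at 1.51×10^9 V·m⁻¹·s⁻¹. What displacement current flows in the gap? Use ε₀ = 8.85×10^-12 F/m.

I_d = ε₀ A (dE/dt) = (8.85×10^-12)(1.09×10^-3 m²)(1.51×10^9) = 1.46×10^-5 A.

1.46×10^-5 A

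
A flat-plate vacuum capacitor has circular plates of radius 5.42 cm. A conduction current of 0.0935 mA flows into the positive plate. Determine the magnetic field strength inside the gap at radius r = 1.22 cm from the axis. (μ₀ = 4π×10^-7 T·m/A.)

7.77×10^-11 T

By continuity the displacement current in the gap matches the conduction current: I_d = 9.35×10^-5 A.
∮B·dl = μ₀ I_d,enc with I_d,enc = I_d r²/R² = 4.737×10^-6 A; so B = μ₀ I_d,enc/(2πr) = 7.77×10^-11 T.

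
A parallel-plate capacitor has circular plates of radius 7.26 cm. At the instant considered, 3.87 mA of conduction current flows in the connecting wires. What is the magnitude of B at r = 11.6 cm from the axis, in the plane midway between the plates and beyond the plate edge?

6.67×10^-9 T

By continuity the displacement current in the gap matches the conduction current: I_d = 3.87×10^-3 A.
With r > R the enclosed displacement current is the full I_d; B = μ₀ I_d / (2πr) = 6.67×10^-9 T.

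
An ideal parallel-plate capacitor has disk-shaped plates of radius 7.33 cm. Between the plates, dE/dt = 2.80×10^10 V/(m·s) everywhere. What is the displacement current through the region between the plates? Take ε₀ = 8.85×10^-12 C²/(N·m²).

4.18×10^-3 A

I_d = ε₀ A (dE/dt) = (8.85×10^-12)(0.01688 m²)(2.80×10^10) = 4.18×10^-3 A.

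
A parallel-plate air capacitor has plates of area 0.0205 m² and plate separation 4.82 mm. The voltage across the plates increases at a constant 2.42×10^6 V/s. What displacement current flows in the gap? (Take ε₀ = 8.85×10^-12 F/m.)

The field between the plates is E = V/d, so dE/dt = (2.42×10^6)/(4.82×10^-3 m) = 5.021×10^8 V/(m·s).
I_d = ε₀ A (dE/dt) = (8.85×10^-12)(0.0205)(5.021×10^8) = 9.11×10^-5 A.

9.11×10^-5 A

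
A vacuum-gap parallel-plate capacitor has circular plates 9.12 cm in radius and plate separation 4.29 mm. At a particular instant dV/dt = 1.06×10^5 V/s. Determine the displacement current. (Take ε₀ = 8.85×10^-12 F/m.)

5.71×10^-6 A

The displacement current equals the charging current C dV/dt. With C = ε₀A/d = (8.85×10^-12)(0.02613)/(4.29×10^-3) = 5.390×10^-11 F, I_d = (5.390×10^-11)(1.06×10^5) = 5.71×10^-6 A.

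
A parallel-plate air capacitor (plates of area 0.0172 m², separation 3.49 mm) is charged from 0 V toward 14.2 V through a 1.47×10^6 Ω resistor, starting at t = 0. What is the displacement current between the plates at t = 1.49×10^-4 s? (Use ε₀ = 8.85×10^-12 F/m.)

C = ε₀A/d = (8.85×10^-12)(0.0172)/(3.49×10^-3) = 4.362×10^-11 F and τ = RC = 6.412×10^-5 s. I_d in the gap equals the RC charging current.
I_d(t) = (V₀/R) e^(−t/τ) = 9.660×10^-6 · e^(−2.324) = 9.46×10^-7 A.

9.46×10^-7 A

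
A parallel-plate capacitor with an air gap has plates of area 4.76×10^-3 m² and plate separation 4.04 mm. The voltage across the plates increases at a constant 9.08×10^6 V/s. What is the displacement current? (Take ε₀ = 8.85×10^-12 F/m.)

The displacement current equals the charging current C dV/dt. With C = ε₀A/d = (8.85×10^-12)(4.76×10^-3)/(4.04×10^-3) = 1.043×10^-11 F, I_d = (1.043×10^-11)(9.08×10^6) = 9.47×10^-5 A.

9.47×10^-5 A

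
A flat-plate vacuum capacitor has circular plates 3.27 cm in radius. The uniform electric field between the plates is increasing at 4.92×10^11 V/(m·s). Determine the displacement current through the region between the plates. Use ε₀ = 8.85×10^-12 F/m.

0.0146 A

I_d = ε₀ A (dE/dt) = (8.85×10^-12)(3.359×10^-3 m²)(4.92×10^11) = 0.0146 A.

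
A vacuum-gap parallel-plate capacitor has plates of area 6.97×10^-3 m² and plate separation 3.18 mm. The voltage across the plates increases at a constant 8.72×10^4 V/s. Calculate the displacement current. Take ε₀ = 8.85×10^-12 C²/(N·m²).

The displacement current equals the charging current C dV/dt. With C = ε₀A/d = (8.85×10^-12)(6.97×10^-3)/(3.18×10^-3) = 1.940×10^-11 F, I_d = (1.940×10^-11)(8.72×10^4) = 1.69×10^-6 A.

1.69×10^-6 A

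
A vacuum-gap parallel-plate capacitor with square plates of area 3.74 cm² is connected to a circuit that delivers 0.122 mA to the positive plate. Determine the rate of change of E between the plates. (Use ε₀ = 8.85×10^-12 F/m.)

By continuity, I_d in the gap equals the 0.122 mA flowing in the wire.
Since I_d = ε₀ A dE/dt, dE/dt = I_d/(ε₀A) = (1.22×10^-4)/((8.85×10^-12)(3.74×10^-4)) = 3.69×10^10 V/(m·s).

3.69×10^10 V/(m·s)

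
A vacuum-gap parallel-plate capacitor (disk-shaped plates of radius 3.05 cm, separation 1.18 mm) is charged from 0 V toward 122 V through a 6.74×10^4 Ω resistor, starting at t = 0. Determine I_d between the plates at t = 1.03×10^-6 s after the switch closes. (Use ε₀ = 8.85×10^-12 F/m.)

C = ε₀A/d = (8.85×10^-12)(2.922×10^-3)/(1.18×10^-3) = 2.192×10^-11 F and τ = RC = 1.477×10^-6 s. I_d in the gap equals the RC charging current.
I_d(t) = (V₀/R) e^(−t/τ) = 1.810×10^-3 · e^(−0.6974) = 9.01×10^-4 A.

9.01×10^-4 A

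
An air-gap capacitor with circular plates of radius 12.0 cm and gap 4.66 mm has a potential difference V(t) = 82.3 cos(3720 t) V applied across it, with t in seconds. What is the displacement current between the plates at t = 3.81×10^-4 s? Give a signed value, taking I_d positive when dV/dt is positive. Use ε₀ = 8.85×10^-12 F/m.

dV/dt = (82.3)(3720)·−sin(1.41732) = -3.026×10^5 V/s.
I_d = C dV/dt with C = ε₀A/d = (8.85×10^-12)(0.04524)/(4.66×10^-3) = 8.592×10^-11 F, so I_d = (8.592×10^-11)(-3.026×10^5) = -2.60×10^-5 A.

-2.60×10^-5 A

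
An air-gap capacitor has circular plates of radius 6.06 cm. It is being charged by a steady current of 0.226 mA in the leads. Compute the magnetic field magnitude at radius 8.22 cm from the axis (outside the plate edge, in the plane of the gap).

Between the plates the displacement current equals the wire current: I_d = 0.226 mA = 2.26×10^-4 A.
For r ≥ R the full I_d is enclosed: B = μ₀ I_d/(2πr) = (4π×10^-7)(2.26×10^-4)/(2π·0.0822) = 5.50×10^-10 T.

5.50×10^-10 T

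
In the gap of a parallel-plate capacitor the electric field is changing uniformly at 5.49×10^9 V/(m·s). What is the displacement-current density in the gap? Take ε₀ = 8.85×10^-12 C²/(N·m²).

0.0486 A/m²

The displacement-current density is ε₀ ∂E/∂t = (8.85×10^-12)(5.49×10^9) = 0.0486 A/m².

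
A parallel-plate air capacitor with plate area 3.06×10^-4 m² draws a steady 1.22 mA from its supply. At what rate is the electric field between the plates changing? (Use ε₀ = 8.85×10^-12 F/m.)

4.51×10^11 V/(m·s)

By continuity, I_d in the gap equals the 1.22 mA flowing in the wire.
Since I_d = ε₀ A dE/dt, dE/dt = I_d/(ε₀A) = (1.22×10^-3)/((8.85×10^-12)(3.06×10^-4)) = 4.51×10^11 V/(m·s).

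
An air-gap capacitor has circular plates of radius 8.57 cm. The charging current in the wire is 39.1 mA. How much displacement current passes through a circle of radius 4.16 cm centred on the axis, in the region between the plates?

No conduction current crosses the gap, so I_d there equals the 0.0391 A in the leads.
Through an area πr² the displacement current is I_d·(πr²/πR²) = I_d (r/R)² = 9.21×10^-3 A.

9.21×10^-3 A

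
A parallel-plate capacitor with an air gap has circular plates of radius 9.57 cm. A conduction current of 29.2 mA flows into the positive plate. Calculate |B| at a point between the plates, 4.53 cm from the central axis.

2.89×10^-8 T

No conduction current crosses the gap, so I_d there equals the 0.0292 A in the leads.
∮B·dl = μ₀ I_d,enc with I_d,enc = I_d r²/R² = 6.543×10^-3 A; so B = μ₀ I_d,enc/(2πr) = 2.89×10^-8 T.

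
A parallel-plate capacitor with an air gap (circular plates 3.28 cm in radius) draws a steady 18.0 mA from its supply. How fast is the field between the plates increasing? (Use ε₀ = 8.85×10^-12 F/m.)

Charge continuity gives I_d = I = 0.0180 A between the plates.
Since I_d = ε₀ A dE/dt, dE/dt = I_d/(ε₀A) = (0.0180)/((8.85×10^-12)(3.380×10^-3)) = 6.02×10^11 V/(m·s).

6.02×10^11 V/(m·s)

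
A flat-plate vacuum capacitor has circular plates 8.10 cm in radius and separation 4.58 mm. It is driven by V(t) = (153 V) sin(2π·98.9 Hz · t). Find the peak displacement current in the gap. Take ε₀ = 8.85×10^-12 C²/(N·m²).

(dE/dt)_max = V₀ω/d = 2.076×10^7 V/(m·s); ω = 2πf = 621.4 rad/s.
I_d,max = ε₀ A (dE/dt)_max = (8.85×10^-12)(0.02061)(2.076×10^7) = 3.79×10^-6 A.

3.79×10^-6 A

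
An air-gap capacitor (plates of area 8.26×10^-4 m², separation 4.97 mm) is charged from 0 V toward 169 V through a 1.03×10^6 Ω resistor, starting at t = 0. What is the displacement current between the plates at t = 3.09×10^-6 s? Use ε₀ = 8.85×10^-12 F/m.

C = ε₀A/d = (8.85×10^-12)(8.26×10^-4)/(4.97×10^-3) = 1.471×10^-12 F, so τ = RC = 1.515×10^-6 s.
The conduction current is I(t) = (V₀/R) e^(−t/τ), and the displacement current between the plates equals it.
t/τ = 2.040; I_d = (169/1.03×10^6) · e^(−2.040) = (1.641×10^-4)(0.1300) = 2.13×10^-5 A.

2.13×10^-5 A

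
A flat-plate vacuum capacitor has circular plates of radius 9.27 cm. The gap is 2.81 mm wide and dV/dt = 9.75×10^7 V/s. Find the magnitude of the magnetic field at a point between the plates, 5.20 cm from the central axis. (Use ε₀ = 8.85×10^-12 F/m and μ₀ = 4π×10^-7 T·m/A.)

1.00×10^-8 T

With E = V/d, dE/dt = 3.470×10^10 V/(m·s) and πR² = 0.02700 m², giving I_d = ε₀ πR² dE/dt = 8.292×10^-3 A.
∮B·dl = μ₀ I_d,enc with I_d,enc = I_d r²/R² = 2.609×10^-3 A; so B = μ₀ I_d,enc/(2πr) = 1.00×10^-8 T.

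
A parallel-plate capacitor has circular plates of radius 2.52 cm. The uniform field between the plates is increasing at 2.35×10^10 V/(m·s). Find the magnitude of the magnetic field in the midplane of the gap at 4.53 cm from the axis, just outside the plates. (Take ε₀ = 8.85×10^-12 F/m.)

1.83×10^-9 T

Total displacement current: I_d = ε₀(πR²)(dE/dt) = (8.85×10^-12)(1.995×10^-3)(2.35×10^10) = 4.149×10^-4 A.
For r ≥ R the full I_d is enclosed: B = μ₀ I_d/(2πr) = (4π×10^-7)(4.149×10^-4)/(2π·0.0453) = 1.83×10^-9 T.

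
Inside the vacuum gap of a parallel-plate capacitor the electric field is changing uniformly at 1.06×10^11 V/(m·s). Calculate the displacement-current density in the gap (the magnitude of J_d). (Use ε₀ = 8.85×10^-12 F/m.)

J_d = ε₀ ∂E/∂t, so J_d = 0.938 A/m².

0.938 A/m²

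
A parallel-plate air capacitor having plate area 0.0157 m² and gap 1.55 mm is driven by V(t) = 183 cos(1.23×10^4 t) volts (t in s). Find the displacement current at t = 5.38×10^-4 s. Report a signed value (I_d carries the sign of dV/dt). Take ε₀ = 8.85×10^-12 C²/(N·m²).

-6.62×10^-5 A

dV/dt = (183)(1.23×10^4)·−sin(6.6174) = -7.384×10^5 V/s.
I_d = C dV/dt with C = ε₀A/d = (8.85×10^-12)(0.0157)/(1.55×10^-3) = 8.964×10^-11 F, so I_d = (8.964×10^-11)(-7.384×10^5) = -6.62×10^-5 A.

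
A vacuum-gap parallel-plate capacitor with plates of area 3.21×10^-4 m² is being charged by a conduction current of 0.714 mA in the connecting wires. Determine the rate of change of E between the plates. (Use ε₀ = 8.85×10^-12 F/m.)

Charge continuity gives I_d = I = 7.14×10^-4 A between the plates.
Since I_d = ε₀ A dE/dt, dE/dt = I_d/(ε₀A) = (7.14×10^-4)/((8.85×10^-12)(3.21×10^-4)) = 2.51×10^11 V/(m·s).

2.51×10^11 V/(m·s)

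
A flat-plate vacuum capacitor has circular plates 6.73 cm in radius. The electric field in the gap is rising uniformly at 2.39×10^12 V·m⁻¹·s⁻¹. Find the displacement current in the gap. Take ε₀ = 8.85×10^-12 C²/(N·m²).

I_d = ε₀ A (dE/dt) = (8.85×10^-12)(0.01423 m²)(2.39×10^12) = 0.301 A.

0.301 A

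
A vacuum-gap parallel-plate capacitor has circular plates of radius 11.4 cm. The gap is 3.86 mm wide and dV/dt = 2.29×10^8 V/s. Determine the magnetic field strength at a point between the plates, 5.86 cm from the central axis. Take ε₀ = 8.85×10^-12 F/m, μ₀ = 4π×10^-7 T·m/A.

With E = V/d, dE/dt = 5.933×10^10 V/(m·s) and πR² = 0.04083 m², giving I_d = ε₀ πR² dE/dt = 0.02144 A.
∮B·dl = μ₀ I_d,enc with I_d,enc = I_d r²/R² = 5.665×10^-3 A; so B = μ₀ I_d,enc/(2πr) = 1.93×10^-8 T.

1.93×10^-8 T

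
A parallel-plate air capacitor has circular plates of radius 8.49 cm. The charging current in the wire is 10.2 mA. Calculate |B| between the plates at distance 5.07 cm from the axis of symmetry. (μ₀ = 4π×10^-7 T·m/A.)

1.43×10^-8 T

Between the plates the displacement current equals the wire current: I_d = 10.2 mA = 0.0102 A.
An Ampèrian loop of radius r encloses a fraction (r/R)² of I_d. Then B·2πr = μ₀ I_d (r/R)², giving B = μ₀ I_d r/(2πR²) = 1.43×10^-8 T.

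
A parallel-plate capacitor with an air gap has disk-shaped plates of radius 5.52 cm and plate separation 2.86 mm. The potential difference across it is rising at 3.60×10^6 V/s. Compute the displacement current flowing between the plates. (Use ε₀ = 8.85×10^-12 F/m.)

C = ε₀A/d = (8.85×10^-12)(9.573×10^-3)/(2.86×10^-3) = 2.962×10^-11 F.
I_d = C dV/dt = (2.962×10^-11)(3.60×10^6) = 1.07×10^-4 A.

1.07×10^-4 A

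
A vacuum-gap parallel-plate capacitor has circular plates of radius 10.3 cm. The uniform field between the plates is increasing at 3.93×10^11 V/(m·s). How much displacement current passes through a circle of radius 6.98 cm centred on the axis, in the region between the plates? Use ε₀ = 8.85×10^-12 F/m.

0.0532 A

Total displacement current: I_d = ε₀(πR²)(dE/dt) = (8.85×10^-12)(0.03333)(3.93×10^11) = 0.1159 A.
The field is uniform, so I_d,enc = I_d (r/R)² = (0.1159)(6.98/10.3)² = 0.0532 A.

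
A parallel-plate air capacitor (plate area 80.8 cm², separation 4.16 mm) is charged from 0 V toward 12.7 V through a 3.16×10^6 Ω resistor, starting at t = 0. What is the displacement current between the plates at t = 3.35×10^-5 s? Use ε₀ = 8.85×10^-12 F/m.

C = ε₀A/d = (8.85×10^-12)(8.08×10^-3)/(4.16×10^-3) = 1.719×10^-11 F, so τ = RC = 5.432×10^-5 s.
The conduction current is I(t) = (V₀/R) e^(−t/τ), and the displacement current between the plates equals it.
t/τ = 0.6167; I_d = (12.7/3.16×10^6) · e^(−0.6167) = (4.019×10^-6)(0.5397) = 2.17×10^-6 A.

2.17×10^-6 A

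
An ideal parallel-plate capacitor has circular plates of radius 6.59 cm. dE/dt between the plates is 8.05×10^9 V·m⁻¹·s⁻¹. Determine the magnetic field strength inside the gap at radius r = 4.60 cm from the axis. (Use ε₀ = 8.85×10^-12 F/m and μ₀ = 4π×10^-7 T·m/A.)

2.06×10^-9 T

Total displacement current: I_d = ε₀(πR²)(dE/dt) = (8.85×10^-12)(0.01364)(8.05×10^9) = 9.717×10^-4 A.
An Ampèrian loop of radius r encloses a fraction (r/R)² of I_d. Then B·2πr = μ₀ I_d (r/R)², giving B = μ₀ I_d r/(2πR²) = 2.06×10^-9 T.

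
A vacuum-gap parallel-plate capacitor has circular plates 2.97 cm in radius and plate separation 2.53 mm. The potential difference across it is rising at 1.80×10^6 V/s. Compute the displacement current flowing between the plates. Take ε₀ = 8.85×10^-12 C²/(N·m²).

1.74×10^-5 A

The field between the plates is E = V/d, so dE/dt = (1.80×10^6)/(2.53×10^-3 m) = 7.115×10^8 V/(m·s).
I_d = ε₀ A (dE/dt) = (8.85×10^-12)(2.771×10^-3)(7.115×10^8) = 1.74×10^-5 A.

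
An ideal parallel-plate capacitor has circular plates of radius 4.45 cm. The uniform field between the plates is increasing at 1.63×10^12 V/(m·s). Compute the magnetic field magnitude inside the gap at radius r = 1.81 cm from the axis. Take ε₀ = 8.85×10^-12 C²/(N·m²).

1.64×10^-7 T

Total displacement current: I_d = ε₀(πR²)(dE/dt) = (8.85×10^-12)(6.221×10^-3)(1.63×10^12) = 0.08974 A.
For r < R the Ampère–Maxwell law gives B(2πr) = μ₀ I_d (r²/R²), so B = μ₀ I_d r/(2πR²) = (4π×10^-7)(0.08974)(0.0181)/(2π·0.0445²) = 1.64×10^-7 T.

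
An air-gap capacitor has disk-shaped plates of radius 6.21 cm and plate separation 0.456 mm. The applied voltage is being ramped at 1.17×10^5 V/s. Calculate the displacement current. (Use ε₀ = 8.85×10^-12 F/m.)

The field between the plates is E = V/d, so dE/dt = (1.17×10^5)/(4.56×10^-4 m) = 2.566×10^8 V/(m·s).
I_d = ε₀ A (dE/dt) = (8.85×10^-12)(0.01212)(2.566×10^8) = 2.75×10^-5 A.

2.75×10^-5 A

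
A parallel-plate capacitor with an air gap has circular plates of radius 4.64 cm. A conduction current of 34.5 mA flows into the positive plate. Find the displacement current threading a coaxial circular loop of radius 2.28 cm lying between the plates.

Between the plates the displacement current equals the wire current: I_d = 34.5 mA = 0.0345 A.
Since J_d is uniform, the enclosed fraction is (r/R)² = 0.2415, giving I_d,enc = 8.33×10^-3 A.

8.33×10^-3 A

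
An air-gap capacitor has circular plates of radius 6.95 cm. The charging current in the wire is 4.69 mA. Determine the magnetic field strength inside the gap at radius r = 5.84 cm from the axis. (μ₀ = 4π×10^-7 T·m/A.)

By continuity the displacement current in the gap matches the conduction current: I_d = 4.69×10^-3 A.
∮B·dl = μ₀ I_d,enc with I_d,enc = I_d r²/R² = 3.312×10^-3 A; so B = μ₀ I_d,enc/(2πr) = 1.13×10^-8 T.

1.13×10^-8 T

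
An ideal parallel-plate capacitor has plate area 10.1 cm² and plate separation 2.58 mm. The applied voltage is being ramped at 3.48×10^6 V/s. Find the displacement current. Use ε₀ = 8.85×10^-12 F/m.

C = ε₀A/d = (8.85×10^-12)(1.01×10^-3)/(2.58×10^-3) = 3.465×10^-12 F.
I_d = C dV/dt = (3.465×10^-12)(3.48×10^6) = 1.21×10^-5 A.

1.21×10^-5 A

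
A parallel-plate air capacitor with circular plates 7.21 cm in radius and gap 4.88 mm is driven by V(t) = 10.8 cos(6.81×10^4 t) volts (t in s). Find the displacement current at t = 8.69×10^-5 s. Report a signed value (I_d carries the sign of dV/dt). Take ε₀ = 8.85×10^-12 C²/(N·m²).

dE/dt = (V₀ω/d)·−sin(ωt) with ωt = 5.91789 rad: (10.8)(6.81×10^4)(0.3572)/(4.88×10^-3) = 5.383×10^7 V/(m·s).
I_d = ε₀ A dE/dt = (8.85×10^-12)(0.01633)(5.383×10^7) = 7.78×10^-6 A.

7.78×10^-6 A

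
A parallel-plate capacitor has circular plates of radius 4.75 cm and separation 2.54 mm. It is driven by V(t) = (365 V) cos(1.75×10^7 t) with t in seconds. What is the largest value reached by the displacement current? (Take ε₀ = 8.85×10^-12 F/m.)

0.158 A

(dE/dt)_max = V₀ω/d = 2.515×10^12 V/(m·s); ω = 1.75×10^7 rad/s.
I_d,max = ε₀ A (dE/dt)_max = (8.85×10^-12)(7.088×10^-3)(2.515×10^12) = 0.158 A.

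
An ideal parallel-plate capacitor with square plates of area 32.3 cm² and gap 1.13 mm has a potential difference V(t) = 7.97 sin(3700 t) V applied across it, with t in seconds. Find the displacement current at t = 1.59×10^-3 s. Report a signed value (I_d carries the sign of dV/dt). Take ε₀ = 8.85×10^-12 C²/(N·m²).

6.87×10^-7 A

dE/dt = (V₀ω/d)·cos(ωt) with ωt = 5.883 rad: (7.97)(3700)(0.9210)/(1.13×10^-3) = 2.403×10^7 V/(m·s).
I_d = ε₀ A dE/dt = (8.85×10^-12)(3.23×10^-3)(2.403×10^7) = 6.87×10^-7 A.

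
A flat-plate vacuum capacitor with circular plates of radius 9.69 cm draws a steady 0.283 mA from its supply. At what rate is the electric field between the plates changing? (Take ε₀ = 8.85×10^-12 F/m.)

Charge continuity gives I_d = I = 2.83×10^-4 A between the plates.
Then dE/dt = I_d/(ε₀A) = 1.08×10^9 V/(m·s).

1.08×10^9 V/(m·s)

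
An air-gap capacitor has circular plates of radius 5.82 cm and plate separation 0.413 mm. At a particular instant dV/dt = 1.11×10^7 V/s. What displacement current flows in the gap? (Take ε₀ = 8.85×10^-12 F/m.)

The field between the plates is E = V/d, so dE/dt = (1.11×10^7)/(4.13×10^-4 m) = 2.688×10^10 V/(m·s).
I_d = ε₀ A (dE/dt) = (8.85×10^-12)(0.01064)(2.688×10^10) = 2.53×10^-3 A.

2.53×10^-3 A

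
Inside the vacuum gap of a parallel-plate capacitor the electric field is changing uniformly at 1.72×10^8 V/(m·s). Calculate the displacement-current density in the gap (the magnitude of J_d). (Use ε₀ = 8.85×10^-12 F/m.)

1.52×10^-3 A/m²

The displacement-current density is ε₀ ∂E/∂t = (8.85×10^-12)(1.72×10^8) = 1.52×10^-3 A/m².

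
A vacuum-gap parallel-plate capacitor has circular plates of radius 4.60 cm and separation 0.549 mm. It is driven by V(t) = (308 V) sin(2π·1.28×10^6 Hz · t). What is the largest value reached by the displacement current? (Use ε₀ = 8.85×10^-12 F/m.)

(dE/dt)_max = V₀ω/d = 4.512×10^12 V/(m·s); ω = 2πf = 8.042×10^6 rad/s.
I_d,max = ε₀ A (dE/dt)_max = (8.85×10^-12)(6.648×10^-3)(4.512×10^12) = 0.265 A.

0.265 A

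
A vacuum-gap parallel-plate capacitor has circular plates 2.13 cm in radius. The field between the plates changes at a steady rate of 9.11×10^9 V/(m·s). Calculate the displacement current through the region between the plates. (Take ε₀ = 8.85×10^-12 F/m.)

1.15×10^-4 A

The displacement current is ε₀ times dΦ_E/dt = ε₀ A dE/dt = (8.85×10^-12)(1.425×10^-3)(9.11×10^9) = 1.15×10^-4 A.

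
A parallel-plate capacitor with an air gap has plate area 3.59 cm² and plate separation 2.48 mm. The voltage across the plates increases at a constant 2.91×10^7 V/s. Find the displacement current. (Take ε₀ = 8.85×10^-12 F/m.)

3.73×10^-5 A

C = ε₀A/d = (8.85×10^-12)(3.59×10^-4)/(2.48×10^-3) = 1.281×10^-12 F.
I_d = C dV/dt = (1.281×10^-12)(2.91×10^7) = 3.73×10^-5 A.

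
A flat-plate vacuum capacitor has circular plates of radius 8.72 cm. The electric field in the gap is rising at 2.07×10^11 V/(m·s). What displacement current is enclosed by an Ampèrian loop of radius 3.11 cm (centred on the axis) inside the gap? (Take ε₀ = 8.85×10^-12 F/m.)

5.57×10^-3 A

Through the whole plate area (πR² = 0.02389 m²), I_d = ε₀ πR² dE/dt = 0.04377 A.
Through an area πr² the displacement current is I_d·(πr²/πR²) = I_d (r/R)² = 5.57×10^-3 A.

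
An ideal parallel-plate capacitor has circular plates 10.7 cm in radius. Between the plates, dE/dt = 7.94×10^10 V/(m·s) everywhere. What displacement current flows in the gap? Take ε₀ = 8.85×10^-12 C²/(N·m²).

0.0253 A

With a uniform field, Φ_E = EA, so I_d = ε₀ A dE/dt = 0.0253 A.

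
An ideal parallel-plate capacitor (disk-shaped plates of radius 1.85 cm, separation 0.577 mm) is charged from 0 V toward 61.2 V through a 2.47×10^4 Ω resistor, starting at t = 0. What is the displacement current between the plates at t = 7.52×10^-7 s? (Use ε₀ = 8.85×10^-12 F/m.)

C = ε₀A/d = (8.85×10^-12)(1.075×10^-3)/(5.77×10^-4) = 1.649×10^-11 F and τ = RC = 4.073×10^-7 s. I_d in the gap equals the RC charging current.
I_d(t) = (V₀/R) e^(−t/τ) = 2.478×10^-3 · e^(−1.846) = 3.91×10^-4 A.

3.91×10^-4 A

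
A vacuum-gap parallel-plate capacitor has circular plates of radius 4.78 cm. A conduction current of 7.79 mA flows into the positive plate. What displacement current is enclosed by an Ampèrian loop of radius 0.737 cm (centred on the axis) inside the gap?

1.85×10^-4 A

Between the plates the displacement current equals the wire current: I_d = 7.79 mA = 7.79×10^-3 A.
The field is uniform, so I_d,enc = I_d (r/R)² = (7.79×10^-3)(0.737/4.78)² = 1.85×10^-4 A.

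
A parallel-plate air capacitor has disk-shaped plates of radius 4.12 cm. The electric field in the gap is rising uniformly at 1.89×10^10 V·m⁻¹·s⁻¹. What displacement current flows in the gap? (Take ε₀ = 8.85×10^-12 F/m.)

I_d = ε₀ A (dE/dt) = (8.85×10^-12)(5.333×10^-3 m²)(1.89×10^10) = 8.92×10^-4 A.

8.92×10^-4 A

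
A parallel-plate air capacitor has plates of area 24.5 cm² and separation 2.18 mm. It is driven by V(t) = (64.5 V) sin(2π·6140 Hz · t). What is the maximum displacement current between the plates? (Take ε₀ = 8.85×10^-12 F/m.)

2.47×10^-5 A

(dE/dt)_max = V₀ω/d = 1.141×10^9 V/(m·s); ω = 2πf = 3.858×10^4 rad/s.
I_d,max = ε₀ A (dE/dt)_max = (8.85×10^-12)(2.45×10^-3)(1.141×10^9) = 2.47×10^-5 A.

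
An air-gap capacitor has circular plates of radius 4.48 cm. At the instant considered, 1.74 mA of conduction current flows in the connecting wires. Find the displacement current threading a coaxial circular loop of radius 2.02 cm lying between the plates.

3.54×10^-4 A

Between the plates the displacement current equals the wire current: I_d = 1.74 mA = 1.74×10^-3 A.
Through an area πr² the displacement current is I_d·(πr²/πR²) = I_d (r/R)² = 3.54×10^-4 A.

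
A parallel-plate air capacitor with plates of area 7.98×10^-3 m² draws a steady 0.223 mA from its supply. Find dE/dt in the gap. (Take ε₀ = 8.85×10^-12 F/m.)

Charge continuity gives I_d = I = 2.23×10^-4 A between the plates.
Since I_d = ε₀ A dE/dt, dE/dt = I_d/(ε₀A) = (2.23×10^-4)/((8.85×10^-12)(7.98×10^-3)) = 3.16×10^9 V/(m·s).

3.16×10^9 V/(m·s)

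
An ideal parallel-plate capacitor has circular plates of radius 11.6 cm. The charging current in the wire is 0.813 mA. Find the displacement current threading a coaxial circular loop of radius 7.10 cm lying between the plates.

3.05×10^-4 A

No conduction current crosses the gap, so I_d there equals the 8.13×10^-4 A in the leads.
Through an area πr² the displacement current is I_d·(πr²/πR²) = I_d (r/R)² = 3.05×10^-4 A.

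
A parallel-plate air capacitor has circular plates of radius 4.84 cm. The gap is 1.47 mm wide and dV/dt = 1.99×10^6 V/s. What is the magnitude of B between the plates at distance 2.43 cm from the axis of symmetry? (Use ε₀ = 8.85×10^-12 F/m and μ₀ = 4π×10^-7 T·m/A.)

1.83×10^-10 T

With E = V/d, dE/dt = 1.354×10^9 V/(m·s) and πR² = 7.359×10^-3 m², giving I_d = ε₀ πR² dE/dt = 8.818×10^-5 A.
∮B·dl = μ₀ I_d,enc with I_d,enc = I_d r²/R² = 2.223×10^-5 A; so B = μ₀ I_d,enc/(2πr) = 1.83×10^-10 T.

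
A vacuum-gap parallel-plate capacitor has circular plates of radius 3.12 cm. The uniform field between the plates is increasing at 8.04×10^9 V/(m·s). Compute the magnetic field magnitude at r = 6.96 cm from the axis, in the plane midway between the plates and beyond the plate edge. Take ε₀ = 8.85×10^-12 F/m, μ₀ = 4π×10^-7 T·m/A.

6.25×10^-10 T

I_d = ε₀ dΦ_E/dt = ε₀ πR² (dE/dt) = (8.85×10^-12)(3.058×10^-3)(8.04×10^9) = 2.176×10^-4 A through the full plate area.
Outside the plates the loop encloses all of I_d, so B·2πr = μ₀ I_d and B = 6.25×10^-10 T.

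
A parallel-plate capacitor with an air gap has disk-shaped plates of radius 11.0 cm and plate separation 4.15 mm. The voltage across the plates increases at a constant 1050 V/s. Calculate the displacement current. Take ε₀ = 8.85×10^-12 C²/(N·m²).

The field between the plates is E = V/d, so dE/dt = (1050)/(4.15×10^-3 m) = 2.530×10^5 V/(m·s).
I_d = ε₀ A (dE/dt) = (8.85×10^-12)(0.03801)(2.530×10^5) = 8.51×10^-8 A.

8.51×10^-8 A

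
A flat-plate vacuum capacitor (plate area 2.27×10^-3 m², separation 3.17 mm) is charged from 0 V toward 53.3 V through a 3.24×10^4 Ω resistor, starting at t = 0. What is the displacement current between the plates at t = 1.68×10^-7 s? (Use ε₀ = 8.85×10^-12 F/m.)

7.26×10^-4 A

C = ε₀A/d = (8.85×10^-12)(2.27×10^-3)/(3.17×10^-3) = 6.337×10^-12 F, so τ = RC = 2.053×10^-7 s.
The conduction current is I(t) = (V₀/R) e^(−t/τ), and the displacement current between the plates equals it.
t/τ = 0.8183; I_d = (53.3/3.24×10^4) · e^(−0.8183) = (1.645×10^-3)(0.4412) = 7.26×10^-4 A.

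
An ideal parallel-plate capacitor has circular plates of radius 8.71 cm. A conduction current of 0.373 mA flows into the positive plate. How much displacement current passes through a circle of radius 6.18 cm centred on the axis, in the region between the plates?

No conduction current crosses the gap, so I_d there equals the 3.73×10^-4 A in the leads.
The field is uniform, so I_d,enc = I_d (r/R)² = (3.73×10^-4)(6.18/8.71)² = 1.88×10^-4 A.

1.88×10^-4 A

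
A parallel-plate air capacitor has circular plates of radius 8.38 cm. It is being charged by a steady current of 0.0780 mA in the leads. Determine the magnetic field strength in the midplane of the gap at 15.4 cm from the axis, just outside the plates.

1.01×10^-10 T

By continuity the displacement current in the gap matches the conduction current: I_d = 7.80×10^-5 A.
Outside the plates the loop encloses all of I_d, so B·2πr = μ₀ I_d and B = 1.01×10^-10 T.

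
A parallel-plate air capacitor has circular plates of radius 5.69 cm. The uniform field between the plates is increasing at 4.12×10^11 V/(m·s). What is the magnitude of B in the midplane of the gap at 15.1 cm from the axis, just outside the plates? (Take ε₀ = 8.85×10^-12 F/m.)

Through the whole plate area (πR² = 0.01017 m²), I_d = ε₀ πR² dE/dt = 0.03708 A.
With r > R the enclosed displacement current is the full I_d; B = μ₀ I_d / (2πr) = 4.91×10^-8 T.

4.91×10^-8 T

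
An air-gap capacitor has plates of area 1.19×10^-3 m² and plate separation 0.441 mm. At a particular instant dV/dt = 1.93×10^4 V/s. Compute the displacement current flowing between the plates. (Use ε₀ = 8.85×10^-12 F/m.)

E = V/d so dE/dt = (dV/dt)/d = 4.376×10^7 V/(m·s), and I_d = ε₀ A dE/dt = (8.85×10^-12)(1.19×10^-3)(4.376×10^7) = 4.61×10^-7 A.

4.61×10^-7 A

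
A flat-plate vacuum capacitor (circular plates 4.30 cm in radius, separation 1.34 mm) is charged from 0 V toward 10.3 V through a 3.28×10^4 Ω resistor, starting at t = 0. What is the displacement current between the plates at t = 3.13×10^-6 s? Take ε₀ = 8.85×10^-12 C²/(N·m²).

With C = ε₀A/d = (8.85×10^-12)(5.809×10^-3)/(1.34×10^-3) = 3.837×10^-11 F, the time constant is τ = RC = 1.259×10^-6 s, so t/τ = 2.486 and e^(−t/τ) = 0.08324.
I_d = I_cond = (V₀/R) e^(−t/τ) = (3.140×10^-4)(0.08324) = 2.61×10^-5 A.

2.61×10^-5 A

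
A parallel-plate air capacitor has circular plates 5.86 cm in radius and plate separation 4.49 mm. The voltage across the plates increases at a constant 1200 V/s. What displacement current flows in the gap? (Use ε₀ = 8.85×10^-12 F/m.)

C = ε₀A/d = (8.85×10^-12)(0.01079)/(4.49×10^-3) = 2.127×10^-11 F.
I_d = C dV/dt = (2.127×10^-11)(1200) = 2.55×10^-8 A.

2.55×10^-8 A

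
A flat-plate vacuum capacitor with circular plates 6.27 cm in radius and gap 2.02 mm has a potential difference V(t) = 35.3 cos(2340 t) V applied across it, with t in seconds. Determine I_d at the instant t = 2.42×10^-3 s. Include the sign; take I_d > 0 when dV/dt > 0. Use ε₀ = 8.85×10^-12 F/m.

2.60×10^-6 A

dV/dt = (35.3)(2340)·−sin(5.6628) = 4.802×10^4 V/s.
I_d = C dV/dt with C = ε₀A/d = (8.85×10^-12)(0.01235)/(2.02×10^-3) = 5.411×10^-11 F, so I_d = (5.411×10^-11)(4.802×10^4) = 2.60×10^-6 A.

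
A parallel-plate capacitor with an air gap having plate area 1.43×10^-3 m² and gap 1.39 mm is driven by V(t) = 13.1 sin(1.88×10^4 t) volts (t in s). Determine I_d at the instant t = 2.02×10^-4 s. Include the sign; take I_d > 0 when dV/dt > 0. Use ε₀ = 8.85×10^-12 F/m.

-1.78×10^-6 A

dV/dt = (13.1)(1.88×10^4)·cos(3.7976) = -1.952×10^5 V/s.
I_d = C dV/dt with C = ε₀A/d = (8.85×10^-12)(1.43×10^-3)/(1.39×10^-3) = 9.105×10^-12 F, so I_d = (9.105×10^-12)(-1.952×10^5) = -1.78×10^-6 A.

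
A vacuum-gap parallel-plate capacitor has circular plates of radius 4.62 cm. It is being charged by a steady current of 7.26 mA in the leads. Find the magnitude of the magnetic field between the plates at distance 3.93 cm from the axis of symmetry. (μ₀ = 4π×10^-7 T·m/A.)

2.67×10^-8 T

No conduction current crosses the gap, so I_d there equals the 7.26×10^-3 A in the leads.
An Ampèrian loop of radius r encloses a fraction (r/R)² of I_d. Then B·2πr = μ₀ I_d (r/R)², giving B = μ₀ I_d r/(2πR²) = 2.67×10^-8 T.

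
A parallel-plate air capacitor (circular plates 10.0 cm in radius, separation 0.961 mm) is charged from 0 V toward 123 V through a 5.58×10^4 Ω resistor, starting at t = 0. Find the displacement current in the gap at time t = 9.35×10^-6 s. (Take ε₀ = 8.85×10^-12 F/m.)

1.24×10^-3 A

C = ε₀A/d = (8.85×10^-12)(0.03142)/(9.61×10^-4) = 2.894×10^-10 F, so τ = RC = 1.615×10^-5 s.
The conduction current is I(t) = (V₀/R) e^(−t/τ), and the displacement current between the plates equals it.
t/τ = 0.5789; I_d = (123/5.58×10^4) · e^(−0.5789) = (2.204×10^-3)(0.5605) = 1.24×10^-3 A.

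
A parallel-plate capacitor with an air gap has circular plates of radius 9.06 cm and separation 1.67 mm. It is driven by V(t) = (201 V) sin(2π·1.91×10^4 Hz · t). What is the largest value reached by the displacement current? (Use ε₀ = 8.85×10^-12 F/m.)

3.30×10^-3 A

The displacement current equals the conduction current C dV/dt, which peaks at C V₀ ω.
With C = ε₀A/d = (8.85×10^-12)(0.02579)/(1.67×10^-3) = 1.367×10^-10 F and ω = 2πf = 1.200×10^5 rad/s, I_d,max = (1.367×10^-10)(201)(1.200×10^5) = 3.30×10^-3 A.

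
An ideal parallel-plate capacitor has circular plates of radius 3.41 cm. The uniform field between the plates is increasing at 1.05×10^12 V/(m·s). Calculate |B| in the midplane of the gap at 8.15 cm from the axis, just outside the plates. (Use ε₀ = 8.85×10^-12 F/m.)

Total displacement current: I_d = ε₀(πR²)(dE/dt) = (8.85×10^-12)(3.653×10^-3)(1.05×10^12) = 0.03395 A.
For r ≥ R the full I_d is enclosed: B = μ₀ I_d/(2πr) = (4π×10^-7)(0.03395)/(2π·0.0815) = 8.33×10^-8 T.

8.33×10^-8 T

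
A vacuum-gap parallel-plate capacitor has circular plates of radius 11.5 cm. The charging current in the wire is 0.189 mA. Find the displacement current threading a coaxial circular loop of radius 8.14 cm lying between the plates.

No conduction current crosses the gap, so I_d there equals the 1.89×10^-4 A in the leads.
The field is uniform, so I_d,enc = I_d (r/R)² = (1.89×10^-4)(8.14/11.5)² = 9.47×10^-5 A.

9.47×10^-5 A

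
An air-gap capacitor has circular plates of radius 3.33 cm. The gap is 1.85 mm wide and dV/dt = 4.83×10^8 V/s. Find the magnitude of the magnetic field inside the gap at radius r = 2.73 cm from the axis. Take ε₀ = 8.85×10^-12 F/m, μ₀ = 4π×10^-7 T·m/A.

I_d = C dV/dt with C = ε₀πR²/d = 1.667×10^-11 F, so I_d = (1.667×10^-11)(4.83×10^8) = 8.052×10^-3 A.
∮B·dl = μ₀ I_d,enc with I_d,enc = I_d r²/R² = 5.412×10^-3 A; so B = μ₀ I_d,enc/(2πr) = 3.96×10^-8 T.

3.96×10^-8 T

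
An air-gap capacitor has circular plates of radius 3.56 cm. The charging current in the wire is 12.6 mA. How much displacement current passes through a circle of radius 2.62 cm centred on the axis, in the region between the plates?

Between the plates the displacement current equals the wire current: I_d = 12.6 mA = 0.0126 A.
The field is uniform, so I_d,enc = I_d (r/R)² = (0.0126)(2.62/3.56)² = 6.82×10^-3 A.

6.82×10^-3 A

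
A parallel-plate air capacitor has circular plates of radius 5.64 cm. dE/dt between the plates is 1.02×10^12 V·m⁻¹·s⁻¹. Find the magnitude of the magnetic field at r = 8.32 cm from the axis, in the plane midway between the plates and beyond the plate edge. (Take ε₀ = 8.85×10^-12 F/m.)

Total displacement current: I_d = ε₀(πR²)(dE/dt) = (8.85×10^-12)(9.993×10^-3)(1.02×10^12) = 0.09021 A.
Outside the plates the loop encloses all of I_d, so B·2πr = μ₀ I_d and B = 2.17×10^-7 T.

2.17×10^-7 T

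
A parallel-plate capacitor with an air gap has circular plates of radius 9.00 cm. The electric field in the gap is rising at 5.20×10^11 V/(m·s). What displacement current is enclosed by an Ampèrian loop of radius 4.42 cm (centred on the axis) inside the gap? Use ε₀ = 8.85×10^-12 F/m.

Through the whole plate area (πR² = 0.02545 m²), I_d = ε₀ πR² dE/dt = 0.1171 A.
Through an area πr² the displacement current is I_d·(πr²/πR²) = I_d (r/R)² = 0.0282 A.

0.0282 A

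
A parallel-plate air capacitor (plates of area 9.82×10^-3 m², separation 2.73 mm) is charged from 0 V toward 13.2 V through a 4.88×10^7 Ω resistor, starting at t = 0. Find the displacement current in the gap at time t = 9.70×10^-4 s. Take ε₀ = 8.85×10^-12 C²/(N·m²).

1.45×10^-7 A

With C = ε₀A/d = (8.85×10^-12)(9.82×10^-3)/(2.73×10^-3) = 3.183×10^-11 F, the time constant is τ = RC = 1.553×10^-3 s, so t/τ = 0.6246 and e^(−t/τ) = 0.5355.
I_d = I_cond = (V₀/R) e^(−t/τ) = (2.705×10^-7)(0.5355) = 1.45×10^-7 A.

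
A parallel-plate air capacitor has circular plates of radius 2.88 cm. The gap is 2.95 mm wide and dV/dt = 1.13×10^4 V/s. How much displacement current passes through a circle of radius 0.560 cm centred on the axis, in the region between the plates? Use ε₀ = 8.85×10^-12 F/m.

3.34×10^-9 A

With E = V/d, dE/dt = 3.831×10^6 V/(m·s) and πR² = 2.606×10^-3 m², giving I_d = ε₀ πR² dE/dt = 8.835×10^-8 A.
The field is uniform, so I_d,enc = I_d (r/R)² = (8.835×10^-8)(0.560/2.88)² = 3.34×10^-9 A.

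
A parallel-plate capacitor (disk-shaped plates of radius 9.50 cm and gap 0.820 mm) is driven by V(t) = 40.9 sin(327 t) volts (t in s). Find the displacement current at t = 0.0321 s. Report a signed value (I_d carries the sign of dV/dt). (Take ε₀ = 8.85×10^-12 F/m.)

dV/dt = (40.9)(327)·cos(10.4967) = -6399 V/s.
I_d = C dV/dt with C = ε₀A/d = (8.85×10^-12)(0.02835)/(8.20×10^-4) = 3.060×10^-10 F, so I_d = (3.060×10^-10)(-6399) = -1.96×10^-6 A.

-1.96×10^-6 A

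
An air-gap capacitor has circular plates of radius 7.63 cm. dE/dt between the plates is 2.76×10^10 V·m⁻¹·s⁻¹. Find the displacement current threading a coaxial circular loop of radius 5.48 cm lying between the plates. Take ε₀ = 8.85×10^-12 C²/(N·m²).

2.30×10^-3 A

I_d = ε₀ dΦ_E/dt = ε₀ πR² (dE/dt) = (8.85×10^-12)(0.01829)(2.76×10^10) = 4.468×10^-3 A through the full plate area.
Through an area πr² the displacement current is I_d·(πr²/πR²) = I_d (r/R)² = 2.30×10^-3 A.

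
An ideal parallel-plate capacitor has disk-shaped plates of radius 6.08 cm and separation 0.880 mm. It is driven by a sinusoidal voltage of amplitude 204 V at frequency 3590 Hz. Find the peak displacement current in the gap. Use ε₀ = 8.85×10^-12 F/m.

5.37×10^-4 A

(dE/dt)_max = V₀ω/d = 5.230×10^9 V/(m·s); ω = 2πf = 2.256×10^4 rad/s.
I_d,max = ε₀ A (dE/dt)_max = (8.85×10^-12)(0.01161)(5.230×10^9) = 5.37×10^-4 A.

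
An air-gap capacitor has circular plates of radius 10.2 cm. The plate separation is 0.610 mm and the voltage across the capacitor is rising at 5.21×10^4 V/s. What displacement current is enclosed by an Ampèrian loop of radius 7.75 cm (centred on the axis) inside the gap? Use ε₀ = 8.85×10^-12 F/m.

1.43×10^-5 A

dE/dt = (dV/dt)/d = 8.541×10^7 V/(m·s); I_d = ε₀(πR²)(dE/dt) = (8.85×10^-12)(0.03269)(8.541×10^7) = 2.471×10^-5 A.
Through an area πr² the displacement current is I_d·(πr²/πR²) = I_d (r/R)² = 1.43×10^-5 A.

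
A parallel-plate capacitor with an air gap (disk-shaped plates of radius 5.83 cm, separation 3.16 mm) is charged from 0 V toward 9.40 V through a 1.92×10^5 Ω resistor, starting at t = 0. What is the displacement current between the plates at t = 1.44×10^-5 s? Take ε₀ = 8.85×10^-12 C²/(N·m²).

With C = ε₀A/d = (8.85×10^-12)(0.01068)/(3.16×10^-3) = 2.991×10^-11 F, the time constant is τ = RC = 5.743×10^-6 s, so t/τ = 2.507 and e^(−t/τ) = 0.08151.
I_d = I_cond = (V₀/R) e^(−t/τ) = (4.896×10^-5)(0.08151) = 3.99×10^-6 A.

3.99×10^-6 A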